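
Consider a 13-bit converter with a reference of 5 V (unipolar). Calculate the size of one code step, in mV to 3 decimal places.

0.610 mV

Full-scale span = 5 V.
LSB = 5 / 2^13 = 5 / 8192 = 0.000610352 V = 0.610 mV.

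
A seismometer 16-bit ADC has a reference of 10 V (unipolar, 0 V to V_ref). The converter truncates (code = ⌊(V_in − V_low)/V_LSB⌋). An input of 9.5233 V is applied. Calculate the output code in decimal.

Full-scale span = 10 V; LSB = 10/2^16 = 152.59 µV.
(9.5233 − 0) / 0.000152588 = 62411.899 LSBs.
Floor → code 62411.

code 62411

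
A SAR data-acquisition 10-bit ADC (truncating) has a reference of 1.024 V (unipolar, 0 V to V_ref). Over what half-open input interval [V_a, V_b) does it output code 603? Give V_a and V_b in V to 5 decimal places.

[0.60300 V, 0.60400 V)

LSB = 1.024/2^10 = 1.000 mV.
V_a = V_low + 603·LSB = 0.603 V; V_b = V_low + 604·LSB = 0.604 V.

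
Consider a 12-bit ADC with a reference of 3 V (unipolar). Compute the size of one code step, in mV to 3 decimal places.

0.732 mV

Full-scale span = 3 V.
LSB = 3 / 2^12 = 3 / 4096 = 0.000732422 V = 0.732 mV.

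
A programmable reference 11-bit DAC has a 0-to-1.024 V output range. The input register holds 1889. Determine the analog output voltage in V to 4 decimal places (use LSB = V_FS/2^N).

LSB = 1.024 V / 2^11 = 0.500 mV.
V_out = 0 + 1889 × 0.0005 V = 0.9445 V.

0.9445 V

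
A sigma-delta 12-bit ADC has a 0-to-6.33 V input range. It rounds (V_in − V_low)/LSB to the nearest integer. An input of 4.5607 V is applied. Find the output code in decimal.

code 2951

Full-scale span = 6.33 V; LSB = 6.33/2^12 = 1.545 mV.
Input sits at 2951.126 steps above V_low.
Round → code 2951.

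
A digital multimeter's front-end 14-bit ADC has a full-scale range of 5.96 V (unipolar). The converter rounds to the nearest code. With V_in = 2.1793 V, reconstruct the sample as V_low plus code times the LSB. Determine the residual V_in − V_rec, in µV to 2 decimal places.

-43.26 µV

Step size: 5.96 V ÷ 2^14 = 363.77 µV.
(V_in − V_low)/LSB = (2.1793 − 0)/0.00036377 = 5990.8811 → code 5991 (round).
Code 5991 maps back to 0 + 5991×0.00036377 V = 2.1793433 V.
Difference: -4.32617e-05 V → -43.26 µV.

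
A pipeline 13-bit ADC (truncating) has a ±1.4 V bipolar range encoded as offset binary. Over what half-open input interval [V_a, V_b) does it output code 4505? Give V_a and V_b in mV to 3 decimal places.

[139.795 mV, 140.137 mV)

LSB = 2.8/2^13 = 341.80 µV.
V_a = V_low + 4505·LSB = 0.139795 V; V_b = V_low + 4506·LSB = 0.140137 V.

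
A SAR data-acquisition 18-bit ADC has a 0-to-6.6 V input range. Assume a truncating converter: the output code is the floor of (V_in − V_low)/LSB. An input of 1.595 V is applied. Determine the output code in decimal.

code 63351

LSB = 6.6 V / 262144 = 25.18 µV.
(1.595 − 0) / 2.5177e-05 = 63351.467 LSBs.
⌊·⌋(63351.467) = 63351.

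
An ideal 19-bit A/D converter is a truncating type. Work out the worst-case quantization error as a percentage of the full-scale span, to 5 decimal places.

Truncating → worst-case error = 1 LSB = V_FS/2^19, so 100/524288 = 0.000190735 % of full scale.

0.00019 %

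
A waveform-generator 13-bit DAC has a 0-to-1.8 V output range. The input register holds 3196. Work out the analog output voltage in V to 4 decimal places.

LSB = 1.8 V / 2^13 = 219.73 µV.
V_out = 0 + 3196 × 0.000219727 V = 0.702246 V.

0.7022 V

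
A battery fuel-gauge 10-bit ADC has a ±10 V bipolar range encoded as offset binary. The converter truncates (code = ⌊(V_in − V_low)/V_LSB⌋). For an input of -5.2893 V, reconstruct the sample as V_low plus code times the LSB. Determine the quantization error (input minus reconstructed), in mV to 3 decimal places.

One LSB is 20 V / 1024 = 19.531 mV.
Scaled input = 241.1878 LSBs, so code = 241.
Reconstructed: -5.2929688 V.
V_in − V_rec = 0.00366875 V = 3.669 mV.

3.669 mV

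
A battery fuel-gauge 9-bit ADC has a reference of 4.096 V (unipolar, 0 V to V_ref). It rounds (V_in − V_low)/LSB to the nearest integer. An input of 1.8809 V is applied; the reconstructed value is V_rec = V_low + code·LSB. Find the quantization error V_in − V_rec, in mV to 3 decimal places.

0.900 mV

Step size: 4.096 V ÷ 2^9 = 8.000 mV.
Scaled input = 235.1125 LSBs, so code = 235.
V_rec = 0 + 235·0.008 = 1.88 V.
Difference: 0.0009 V → 0.900 mV.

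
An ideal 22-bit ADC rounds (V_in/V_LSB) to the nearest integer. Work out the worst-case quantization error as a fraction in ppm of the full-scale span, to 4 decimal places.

Rounding → worst-case error = ½ LSB = V_FS/2^23, so 1e+06/8388608 = 0.119209 ppm of full scale.

0.1192 ppm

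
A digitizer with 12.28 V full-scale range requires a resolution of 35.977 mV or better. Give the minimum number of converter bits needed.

Number of steps required ≥ 12.28 V / 35.977 mV = 341.33.
Need 2^N ≥ 341.33; 2^8 = 256, 2^9 = 512.
Minimum N = 9.

9 bits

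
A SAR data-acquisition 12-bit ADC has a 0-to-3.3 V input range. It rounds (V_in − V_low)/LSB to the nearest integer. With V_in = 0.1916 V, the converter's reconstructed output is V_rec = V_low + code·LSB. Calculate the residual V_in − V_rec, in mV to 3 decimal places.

One LSB is 3.3 V / 4096 = 0.806 mV.
Scaled input = 237.8162 LSBs, so code = 238.
Reconstructed: 0.19174805 V.
Error = 0.1916 − 0.19174805 = -0.000148047 V = -0.148 mV.

-0.148 mV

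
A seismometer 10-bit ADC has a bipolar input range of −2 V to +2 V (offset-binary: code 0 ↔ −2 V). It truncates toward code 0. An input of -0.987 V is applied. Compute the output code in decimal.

code 259

Full-scale span = 4 V; LSB = 4/2^10 = 3.906 mV.
(-0.987 − (−2)) / 0.00390625 = 259.328 LSBs.
So the output code is 259.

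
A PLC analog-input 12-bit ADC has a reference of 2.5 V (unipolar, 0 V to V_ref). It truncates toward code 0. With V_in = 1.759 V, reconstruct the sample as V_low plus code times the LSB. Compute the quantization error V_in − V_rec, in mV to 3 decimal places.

0.577 mV

One LSB is 2.5 V / 4096 = 0.610 mV.
(1.759 − 0)/0.000610352 = 2881.9456; ⌊·⌋ gives code 2881.
Code 2881 maps back to 0 + 2881×0.000610352 V = 1.7584229 V.
V_in − V_rec = 0.000577148 V = 0.577 mV.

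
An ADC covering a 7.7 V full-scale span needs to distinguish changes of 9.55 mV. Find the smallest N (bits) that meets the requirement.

10 bits

Number of steps required ≥ 7.7 V / 9.55 mV = 806.28.
Need 2^N ≥ 806.28; 2^9 = 512, 2^10 = 1024.
Minimum N = 10.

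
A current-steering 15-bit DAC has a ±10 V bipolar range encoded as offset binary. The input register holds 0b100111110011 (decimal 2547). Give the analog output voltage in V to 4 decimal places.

LSB = 20 V / 2^15 = 0.610 mV.
Code 0b100111110011 = 2547 decimal.
V_out = (−10) + 2547 × 0.000610352 V = -8.44543 V.

-8.4454 V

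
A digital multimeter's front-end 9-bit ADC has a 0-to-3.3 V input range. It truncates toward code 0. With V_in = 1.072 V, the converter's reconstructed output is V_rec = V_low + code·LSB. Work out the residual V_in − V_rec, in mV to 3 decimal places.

2.078 mV

Step size: 3.3 V ÷ 2^9 = 6.445 mV.
(1.072 − 0)/0.00644531 = 166.3224; ⌊·⌋ gives code 166.
Reconstructed: 1.0699219 V.
Error = 1.072 − 1.0699219 = 0.00207813 V = 2.078 mV.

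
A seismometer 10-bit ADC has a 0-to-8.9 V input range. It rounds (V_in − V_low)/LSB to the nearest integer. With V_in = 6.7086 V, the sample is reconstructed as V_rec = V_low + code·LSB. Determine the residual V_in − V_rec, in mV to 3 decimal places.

-1.166 mV

LSB = 8.9/2^10 = 8.691 mV.
(V_in − V_low)/LSB = (6.7086 − 0)/0.00869141 = 771.8659 → code 772 (round).
V_rec = 0 + 772·0.00869141 = 6.7097656 V.
Difference: -0.00116562 V → -1.166 mV.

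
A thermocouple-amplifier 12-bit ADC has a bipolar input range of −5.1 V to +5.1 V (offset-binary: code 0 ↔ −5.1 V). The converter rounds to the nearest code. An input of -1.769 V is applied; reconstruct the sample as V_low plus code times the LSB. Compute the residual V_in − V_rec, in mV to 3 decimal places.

-0.934 mV

LSB = 10.2/2^12 = 2.490 mV.
(-1.769 − (−5.1))/0.00249023 = 1337.6251; round gives code 1338.
V_rec = (−5.1) + 1338·0.00249023 = -1.7680664 V.
Error = -1.769 − (−1.7680664) = -0.000933594 V = -0.934 mV.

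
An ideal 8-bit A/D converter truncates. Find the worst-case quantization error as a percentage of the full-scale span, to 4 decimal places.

0.3906 %

Truncating → worst-case error = 1 LSB = V_FS/2^8, so 100/256 = 0.390625 % of full scale.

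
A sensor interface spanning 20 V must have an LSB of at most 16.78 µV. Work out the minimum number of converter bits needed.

21 bits

Number of steps required ≥ 20 V / 16.78 µV = 1191895.11.
Need 2^N ≥ 1191895.11; 2^20 = 1048576, 2^21 = 2097152.
Minimum N = 21.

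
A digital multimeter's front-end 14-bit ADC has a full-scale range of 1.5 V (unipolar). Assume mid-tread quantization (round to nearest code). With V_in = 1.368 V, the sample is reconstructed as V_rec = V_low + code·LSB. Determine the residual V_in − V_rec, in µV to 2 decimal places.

19.04 µV

Step size: 1.5 V ÷ 2^14 = 91.55 µV.
(1.368 − 0)/9.15527e-05 = 14942.2080; round gives code 14942.
Reconstructed: 1.367981 V.
Error = 1.368 − 1.367981 = 1.9043e-05 V = 19.04 µV.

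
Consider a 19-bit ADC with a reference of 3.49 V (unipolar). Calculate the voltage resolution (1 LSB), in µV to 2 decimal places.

6.66 µV

Full-scale span = 3.49 V.
LSB = 3.49 / 2^19 = 3.49 / 524288 = 6.65665e-06 V = 6.66 µV.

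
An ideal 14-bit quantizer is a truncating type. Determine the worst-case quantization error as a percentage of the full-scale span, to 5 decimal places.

Truncating → worst-case error = 1 LSB = V_FS/2^14, so 100/16384 = 0.00610352 % of full scale.

0.00610 %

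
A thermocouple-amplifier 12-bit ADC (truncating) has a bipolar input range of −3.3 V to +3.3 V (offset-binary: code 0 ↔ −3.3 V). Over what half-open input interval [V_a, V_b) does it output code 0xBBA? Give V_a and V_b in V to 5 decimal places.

[1.53721 V, 1.53882 V)

LSB = 6.6/2^12 = 1.611 mV.
Code 0xBBA = 3002 decimal.
V_a = V_low + 3002·LSB = 1.53721 V; V_b = V_low + 3003·LSB = 1.53882 V.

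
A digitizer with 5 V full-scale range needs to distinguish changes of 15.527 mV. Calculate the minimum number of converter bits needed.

Number of steps required ≥ 5 V / 15.527 mV = 322.02.
Need 2^N ≥ 322.02; 2^8 = 256, 2^9 = 512.
Minimum N = 9.

9 bits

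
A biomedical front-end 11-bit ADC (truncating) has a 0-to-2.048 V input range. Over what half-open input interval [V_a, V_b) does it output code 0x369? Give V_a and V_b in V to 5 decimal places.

LSB = 2.048/2^11 = 1.000 mV.
Code 0x369 = 873 decimal.
V_a = V_low + 873·LSB = 0.873 V; V_b = V_low + 874·LSB = 0.874 V.

[0.87300 V, 0.87400 V)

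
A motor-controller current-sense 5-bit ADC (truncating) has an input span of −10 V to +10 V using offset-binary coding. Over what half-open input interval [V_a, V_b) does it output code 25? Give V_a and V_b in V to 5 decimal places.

LSB = 20/2^5 = 0.6250 V.
V_a = V_low + 25·LSB = 5.625 V; V_b = V_low + 26·LSB = 6.25 V.

[5.62500 V, 6.25000 V)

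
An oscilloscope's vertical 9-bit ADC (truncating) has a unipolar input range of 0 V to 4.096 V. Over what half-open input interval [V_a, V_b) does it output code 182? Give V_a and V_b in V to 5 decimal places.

[1.45600 V, 1.46400 V)

LSB = 4.096/2^9 = 8.000 mV.
V_a = V_low + 182·LSB = 1.456 V; V_b = V_low + 183·LSB = 1.464 V.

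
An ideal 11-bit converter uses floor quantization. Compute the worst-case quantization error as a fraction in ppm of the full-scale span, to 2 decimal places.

Truncating → worst-case error = 1 LSB = V_FS/2^11, so 1e+06/2048 = 488.281 ppm of full scale.

488.28 ppm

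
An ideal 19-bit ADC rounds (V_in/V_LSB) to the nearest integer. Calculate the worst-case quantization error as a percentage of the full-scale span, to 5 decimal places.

Rounding → worst-case error = ½ LSB = V_FS/2^20, so 100/1048576 = 9.53674e-05 % of full scale.

0.00010 %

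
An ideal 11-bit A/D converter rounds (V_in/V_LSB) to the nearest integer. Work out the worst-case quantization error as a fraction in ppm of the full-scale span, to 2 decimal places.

244.14 ppm

Rounding → worst-case error = ½ LSB = V_FS/2^12, so 1e+06/4096 = 244.141 ppm of full scale.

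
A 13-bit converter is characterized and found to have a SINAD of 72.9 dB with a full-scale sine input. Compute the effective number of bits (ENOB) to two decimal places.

ENOB = (SINAD − 1.76) / 6.02 = (72.9 − 1.76)/6.02 = 11.817.

11.82 bits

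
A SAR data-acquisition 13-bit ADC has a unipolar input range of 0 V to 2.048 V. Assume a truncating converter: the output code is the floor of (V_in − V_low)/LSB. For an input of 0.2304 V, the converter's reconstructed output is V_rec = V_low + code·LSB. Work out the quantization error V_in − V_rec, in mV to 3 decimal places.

0.150 mV

One LSB is 2.048 V / 8192 = 250.00 µV.
(V_in − V_low)/LSB = (0.2304 − 0)/0.00025 = 921.6000 → code 921 (floor).
Reconstructed: 0.23025 V.
Difference: 0.00015 V → 0.150 mV.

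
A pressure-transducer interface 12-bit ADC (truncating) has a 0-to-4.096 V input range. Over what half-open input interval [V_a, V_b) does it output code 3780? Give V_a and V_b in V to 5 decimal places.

[3.78000 V, 3.78100 V)

LSB = 4.096/2^12 = 1.000 mV.
V_a = V_low + 3780·LSB = 3.78 V; V_b = V_low + 3781·LSB = 3.781 V.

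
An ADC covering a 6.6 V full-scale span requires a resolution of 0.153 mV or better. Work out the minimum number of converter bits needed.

16 bits

Number of steps required ≥ 6.6 V / 0.153 mV = 43137.25.
Need 2^N ≥ 43137.25; 2^15 = 32768, 2^16 = 65536.
Minimum N = 16.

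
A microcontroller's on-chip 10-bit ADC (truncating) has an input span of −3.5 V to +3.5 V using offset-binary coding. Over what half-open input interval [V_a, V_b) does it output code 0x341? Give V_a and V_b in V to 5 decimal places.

[2.19434 V, 2.20117 V)

LSB = 7/2^10 = 6.836 mV.
Code 0x341 = 833 decimal.
V_a = V_low + 833·LSB = 2.19434 V; V_b = V_low + 834·LSB = 2.20117 V.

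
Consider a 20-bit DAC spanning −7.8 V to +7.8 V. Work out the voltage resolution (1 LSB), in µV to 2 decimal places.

Full-scale span = 15.6 V.
LSB = 15.6 / 2^20 = 15.6 / 1048576 = 1.48773e-05 V = 14.88 µV.

14.88 µV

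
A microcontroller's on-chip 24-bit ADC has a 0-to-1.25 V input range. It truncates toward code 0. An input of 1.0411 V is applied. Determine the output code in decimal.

LSB = 1.25 V / 16777216 = 0.07 µV.
(1.0411 − 0) / 7.45058e-08 = 13973407.662 LSBs.
So the output code is 13973407.

code 13973407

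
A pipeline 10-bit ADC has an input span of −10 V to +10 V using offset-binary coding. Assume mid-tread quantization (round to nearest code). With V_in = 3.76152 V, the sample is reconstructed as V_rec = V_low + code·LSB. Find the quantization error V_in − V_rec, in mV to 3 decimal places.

LSB = 20/2^10 = 19.531 mV.
Scaled input = 704.5898 LSBs, so code = 705.
Code 705 maps back to (−10) + 705×0.0195312 V = 3.7695312 V.
Difference: -0.00801125 V → -8.011 mV.

-8.011 mV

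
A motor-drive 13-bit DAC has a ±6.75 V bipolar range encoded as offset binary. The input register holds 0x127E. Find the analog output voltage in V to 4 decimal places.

1.0514 V

LSB = 13.5 V / 2^13 = 1.648 mV.
Code 0x127E = 4734 decimal.
V_out = (−6.75) + 4734 × 0.00164795 V = 1.05139 V.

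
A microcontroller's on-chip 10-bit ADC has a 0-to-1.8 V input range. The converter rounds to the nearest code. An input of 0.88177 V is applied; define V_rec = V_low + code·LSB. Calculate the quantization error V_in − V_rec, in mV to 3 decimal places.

LSB = 1.8/2^10 = 1.758 mV.
Scaled input = 501.6292 LSBs, so code = 502.
Reconstructed: 0.88242188 V.
Difference: -0.000651875 V → -0.652 mV.

-0.652 mV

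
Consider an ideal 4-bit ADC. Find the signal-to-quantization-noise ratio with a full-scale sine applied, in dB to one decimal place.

SNR ≈ 6.02·N + 1.76 dB = 6.02·4 + 1.76 = 25.84 dB.

25.8 dB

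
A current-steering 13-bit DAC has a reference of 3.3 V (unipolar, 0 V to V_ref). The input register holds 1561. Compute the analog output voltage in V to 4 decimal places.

0.6288 V

LSB = 3.3 V / 2^13 = 402.83 µV.
V_out = 0 + 1561 × 0.000402832 V = 0.628821 V.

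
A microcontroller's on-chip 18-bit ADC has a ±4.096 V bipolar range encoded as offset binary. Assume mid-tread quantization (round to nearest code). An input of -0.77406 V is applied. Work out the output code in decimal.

With 262144 levels over 8.192 V, one step is 31.25 µV.
(V_in − V_low)/LSB = (-0.77406 − (−4.096)) / 3.125e-05 = 106302.080.
So the output code is 106302.

code 106302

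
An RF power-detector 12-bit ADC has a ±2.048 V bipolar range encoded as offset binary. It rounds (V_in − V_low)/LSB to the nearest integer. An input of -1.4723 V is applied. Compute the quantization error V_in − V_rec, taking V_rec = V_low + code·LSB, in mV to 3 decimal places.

-0.300 mV

One LSB is 4.096 V / 4096 = 1.000 mV.
Scaled input = 575.7000 LSBs, so code = 576.
Reconstructed: -1.472 V.
V_in − V_rec = -0.0003 V = -0.300 mV.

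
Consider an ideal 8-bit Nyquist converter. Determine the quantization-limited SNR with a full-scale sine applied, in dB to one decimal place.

SNR ≈ 6.02·N + 1.76 dB = 6.02·8 + 1.76 = 49.92 dB.

49.9 dB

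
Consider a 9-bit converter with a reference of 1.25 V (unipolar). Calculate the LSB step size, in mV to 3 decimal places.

Full-scale span = 1.25 V.
LSB = 1.25 / 2^9 = 1.25 / 512 = 0.00244141 V = 2.441 mV.

2.441 mV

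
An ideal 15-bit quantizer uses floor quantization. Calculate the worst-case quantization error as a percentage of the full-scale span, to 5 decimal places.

0.00305 %

Truncating → worst-case error = 1 LSB = V_FS/2^15, so 100/32768 = 0.00305176 % of full scale.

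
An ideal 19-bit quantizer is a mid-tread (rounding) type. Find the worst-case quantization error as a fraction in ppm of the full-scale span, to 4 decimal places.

Rounding → worst-case error = ½ LSB = V_FS/2^20, so 1e+06/1048576 = 0.953674 ppm of full scale.

0.9537 ppm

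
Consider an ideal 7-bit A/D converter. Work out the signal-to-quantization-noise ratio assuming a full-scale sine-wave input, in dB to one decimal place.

43.9 dB

SNR ≈ 6.02·N + 1.76 dB = 6.02·7 + 1.76 = 43.90 dB.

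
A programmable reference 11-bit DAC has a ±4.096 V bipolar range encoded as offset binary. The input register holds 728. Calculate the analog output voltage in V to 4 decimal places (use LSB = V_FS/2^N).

LSB = 8.192 V / 2^11 = 4.000 mV.
V_out = (−4.096) + 728 × 0.004 V = -1.184 V.

-1.1840 V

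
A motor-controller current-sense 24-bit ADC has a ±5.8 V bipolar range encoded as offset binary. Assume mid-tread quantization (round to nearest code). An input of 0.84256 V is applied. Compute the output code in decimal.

code 9607212

LSB = 11.6 V / 16777216 = 0.69 µV.
Input sits at 9607212.406 steps above V_low.
round(9607212.406) = 9607212.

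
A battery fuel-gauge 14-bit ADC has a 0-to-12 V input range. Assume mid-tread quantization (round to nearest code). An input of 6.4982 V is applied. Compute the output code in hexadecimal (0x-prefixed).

code 0x22A8 (decimal 8872)

LSB = 12 V / 16384 = 0.732 mV.
(V_in − V_low)/LSB = (6.4982 − 0) / 0.000732422 = 8872.209.
Round → code 8872.
In hexadecimal (0x-prefixed): 0x22A8.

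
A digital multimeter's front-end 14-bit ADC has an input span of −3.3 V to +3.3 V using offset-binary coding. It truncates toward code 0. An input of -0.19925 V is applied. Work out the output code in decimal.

code 7697

LSB = 6.6 V / 16384 = 402.83 µV.
Input sits at 7697.377 steps above V_low.
Floor → code 7697.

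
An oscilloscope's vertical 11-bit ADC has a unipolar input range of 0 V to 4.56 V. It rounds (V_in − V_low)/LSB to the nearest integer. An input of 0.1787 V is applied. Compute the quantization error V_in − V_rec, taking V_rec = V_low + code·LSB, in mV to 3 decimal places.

0.575 mV

One LSB is 4.56 V / 2048 = 2.227 mV.
(V_in − V_low)/LSB = (0.1787 − 0)/0.00222656 = 80.2582 → code 80 (round).
V_rec = 0 + 80·0.00222656 = 0.178125 V.
Difference: 0.000575 V → 0.575 mV.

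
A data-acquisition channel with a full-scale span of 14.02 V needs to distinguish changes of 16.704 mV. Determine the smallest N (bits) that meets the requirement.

Number of steps required ≥ 14.02 V / 16.704 mV = 839.32.
Need 2^N ≥ 839.32; 2^9 = 512, 2^10 = 1024.
Minimum N = 10.

10 bits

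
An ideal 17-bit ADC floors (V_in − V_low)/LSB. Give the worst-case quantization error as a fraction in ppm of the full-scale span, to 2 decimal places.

7.63 ppm

Truncating → worst-case error = 1 LSB = V_FS/2^17, so 1e+06/131072 = 7.62939 ppm of full scale.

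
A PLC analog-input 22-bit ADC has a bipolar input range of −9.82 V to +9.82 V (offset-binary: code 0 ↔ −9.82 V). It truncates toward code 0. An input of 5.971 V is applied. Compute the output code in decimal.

code 3372314

Full-scale span = 19.64 V; LSB = 19.64/2^22 = 4.68 µV.
(5.971 − (−9.82)) / 4.68254e-06 = 3372314.382 LSBs.
Floor → code 3372314.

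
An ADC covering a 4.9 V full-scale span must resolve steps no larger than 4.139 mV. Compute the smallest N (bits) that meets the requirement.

Number of steps required ≥ 4.9 V / 4.139 mV = 1183.86.
Need 2^N ≥ 1183.86; 2^10 = 1024, 2^11 = 2048.
Minimum N = 11.

11 bits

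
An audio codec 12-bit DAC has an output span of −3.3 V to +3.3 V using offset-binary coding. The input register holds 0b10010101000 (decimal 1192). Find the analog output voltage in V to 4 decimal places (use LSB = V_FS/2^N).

-1.3793 V

LSB = 6.6 V / 2^12 = 1.611 mV.
Code 0b10010101000 = 1192 decimal.
V_out = (−3.3) + 1192 × 0.00161133 V = -1.3793 V.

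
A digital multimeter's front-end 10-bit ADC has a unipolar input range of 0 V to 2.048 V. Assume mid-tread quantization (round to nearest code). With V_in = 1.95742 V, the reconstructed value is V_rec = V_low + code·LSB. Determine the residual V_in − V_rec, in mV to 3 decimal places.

One LSB is 2.048 V / 1024 = 2.000 mV.
(1.95742 − 0)/0.002 = 978.7100; round gives code 979.
Reconstructed: 1.958 V.
Error = 1.95742 − 1.958 = -0.00058 V = -0.580 mV.

-0.580 mV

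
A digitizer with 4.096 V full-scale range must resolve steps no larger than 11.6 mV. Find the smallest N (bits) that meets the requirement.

Number of steps required ≥ 4.096 V / 11.6 mV = 353.10.
Need 2^N ≥ 353.10; 2^8 = 256, 2^9 = 512.
Minimum N = 9.

9 bits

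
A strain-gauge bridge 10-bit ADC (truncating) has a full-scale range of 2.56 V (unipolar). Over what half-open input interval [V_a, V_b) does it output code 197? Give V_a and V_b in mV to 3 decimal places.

LSB = 2.56/2^10 = 2.500 mV.
V_a = V_low + 197·LSB = 0.4925 V; V_b = V_low + 198·LSB = 0.495 V.

[492.500 mV, 495.000 mV)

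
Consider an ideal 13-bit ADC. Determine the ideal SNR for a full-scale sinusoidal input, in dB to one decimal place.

80.0 dB

SNR ≈ 6.02·N + 1.76 dB = 6.02·13 + 1.76 = 80.02 dB.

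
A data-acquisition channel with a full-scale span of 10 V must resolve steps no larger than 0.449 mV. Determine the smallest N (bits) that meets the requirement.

15 bits

Number of steps required ≥ 10 V / 0.449 mV = 22271.71.
Need 2^N ≥ 22271.71; 2^14 = 16384, 2^15 = 32768.
Minimum N = 15.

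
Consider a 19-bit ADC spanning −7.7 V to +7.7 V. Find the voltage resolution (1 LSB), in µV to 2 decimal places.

Full-scale span = 15.4 V.
LSB = 15.4 / 2^19 = 15.4 / 524288 = 2.93732e-05 V = 29.37 µV.

29.37 µV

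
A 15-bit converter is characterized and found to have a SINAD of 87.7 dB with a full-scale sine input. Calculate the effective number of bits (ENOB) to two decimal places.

14.28 bits

ENOB = (SINAD − 1.76) / 6.02 = (87.7 − 1.76)/6.02 = 14.276.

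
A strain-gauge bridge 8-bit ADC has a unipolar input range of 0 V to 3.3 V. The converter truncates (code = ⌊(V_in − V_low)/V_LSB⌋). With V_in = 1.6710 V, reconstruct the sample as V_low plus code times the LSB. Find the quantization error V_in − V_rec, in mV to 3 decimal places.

Step size: 3.3 V ÷ 2^8 = 12.891 mV.
Scaled input = 129.6291 LSBs, so code = 129.
Reconstructed: 1.6628906 V.
Difference: 0.00810938 V → 8.109 mV.

8.109 mV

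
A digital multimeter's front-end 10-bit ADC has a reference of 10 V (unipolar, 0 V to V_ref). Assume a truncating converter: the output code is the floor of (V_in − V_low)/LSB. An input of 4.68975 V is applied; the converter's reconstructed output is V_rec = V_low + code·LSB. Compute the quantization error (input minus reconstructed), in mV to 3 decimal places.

2.250 mV

One LSB is 10 V / 1024 = 9.766 mV.
(4.68975 − 0)/0.00976562 = 480.2304; ⌊·⌋ gives code 480.
V_rec = 0 + 480·0.00976562 = 4.6875 V.
V_in − V_rec = 0.00225 V = 2.250 mV.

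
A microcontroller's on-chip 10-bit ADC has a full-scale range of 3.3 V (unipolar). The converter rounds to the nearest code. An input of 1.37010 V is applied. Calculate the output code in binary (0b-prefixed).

code 0b110101001 (decimal 425)

With 1024 levels over 3.3 V, one step is 3.223 mV.
(V_in − V_low)/LSB = (1.37010 − 0) / 0.00322266 = 425.146.
Round → code 425.
In binary (0b-prefixed): 0b110101001.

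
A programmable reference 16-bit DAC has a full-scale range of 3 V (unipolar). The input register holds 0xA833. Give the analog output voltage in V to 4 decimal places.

LSB = 3 V / 2^16 = 45.78 µV.
Code 0xA833 = 43059 decimal.
V_out = 0 + 43059 × 4.57764e-05 V = 1.97108 V.

1.9711 V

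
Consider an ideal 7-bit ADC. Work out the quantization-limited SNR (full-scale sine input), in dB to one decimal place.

SNR ≈ 6.02·N + 1.76 dB = 6.02·7 + 1.76 = 43.90 dB.

43.9 dB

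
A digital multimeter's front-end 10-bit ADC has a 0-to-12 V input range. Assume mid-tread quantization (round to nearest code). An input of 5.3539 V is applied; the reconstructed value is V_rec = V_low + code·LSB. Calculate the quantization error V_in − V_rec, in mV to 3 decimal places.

LSB = 12/2^10 = 11.719 mV.
(V_in − V_low)/LSB = (5.3539 − 0)/0.0117188 = 456.8661 → code 457 (round).
Code 457 maps back to 0 + 457×0.0117188 V = 5.3554688 V.
Difference: -0.00156875 V → -1.569 mV.

-1.569 mV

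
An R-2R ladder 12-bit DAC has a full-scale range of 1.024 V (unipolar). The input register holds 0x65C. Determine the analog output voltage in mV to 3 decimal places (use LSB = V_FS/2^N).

LSB = 1.024 V / 2^12 = 250.00 µV.
Code 0x65C = 1628 decimal.
V_out = 0 + 1628 × 0.00025 V = 0.407 V.
= 407.000 mV.

407.000 mV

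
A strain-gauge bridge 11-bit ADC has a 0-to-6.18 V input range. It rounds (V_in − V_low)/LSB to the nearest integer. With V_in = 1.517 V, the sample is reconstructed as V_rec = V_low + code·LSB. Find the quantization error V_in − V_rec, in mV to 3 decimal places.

Step size: 6.18 V ÷ 2^11 = 3.018 mV.
Scaled input = 502.7210 LSBs, so code = 503.
Code 503 maps back to 0 + 503×0.00301758 V = 1.5178418 V.
V_in − V_rec = -0.000841797 V = -0.842 mV.

-0.842 mV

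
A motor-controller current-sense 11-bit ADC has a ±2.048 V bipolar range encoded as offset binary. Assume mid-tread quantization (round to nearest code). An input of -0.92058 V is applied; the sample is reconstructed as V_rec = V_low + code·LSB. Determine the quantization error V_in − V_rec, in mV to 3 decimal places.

-0.580 mV

One LSB is 4.096 V / 2048 = 2.000 mV.
Scaled input = 563.7100 LSBs, so code = 564.
Code 564 maps back to (−2.048) + 564×0.002 V = -0.92 V.
Difference: -0.00058 V → -0.580 mV.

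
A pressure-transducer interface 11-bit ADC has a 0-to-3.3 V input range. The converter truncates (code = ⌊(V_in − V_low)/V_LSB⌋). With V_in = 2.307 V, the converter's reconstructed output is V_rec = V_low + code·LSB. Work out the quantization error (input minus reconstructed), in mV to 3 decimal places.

1.189 mV

LSB = 3.3/2^11 = 1.611 mV.
(2.307 − 0)/0.00161133 = 1431.7382; ⌊·⌋ gives code 1431.
Reconstructed: 2.3058105 V.
Error = 2.307 − 2.3058105 = 0.00118945 V = 1.189 mV.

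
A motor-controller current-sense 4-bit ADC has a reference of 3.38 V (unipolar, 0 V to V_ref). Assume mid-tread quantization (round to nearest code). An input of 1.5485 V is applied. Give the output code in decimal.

code 7

Full-scale span = 3.38 V; LSB = 3.38/2^4 = 211.250 mV.
Input sits at 7.330 steps above V_low.
round(7.330) = 7.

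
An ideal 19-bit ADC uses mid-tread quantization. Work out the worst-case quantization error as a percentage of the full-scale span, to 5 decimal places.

0.00010 %

Rounding → worst-case error = ½ LSB = V_FS/2^20, so 100/1048576 = 9.53674e-05 % of full scale.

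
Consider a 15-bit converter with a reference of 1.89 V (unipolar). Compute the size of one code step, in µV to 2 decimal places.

57.68 µV

Full-scale span = 1.89 V.
LSB = 1.89 / 2^15 = 1.89 / 32768 = 5.76782e-05 V = 57.68 µV.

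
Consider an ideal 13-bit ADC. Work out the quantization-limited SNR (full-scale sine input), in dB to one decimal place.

SNR ≈ 6.02·N + 1.76 dB = 6.02·13 + 1.76 = 80.02 dB.

80.0 dB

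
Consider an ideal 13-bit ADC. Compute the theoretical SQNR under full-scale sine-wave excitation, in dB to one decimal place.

SNR ≈ 6.02·N + 1.76 dB = 6.02·13 + 1.76 = 80.02 dB.

80.0 dB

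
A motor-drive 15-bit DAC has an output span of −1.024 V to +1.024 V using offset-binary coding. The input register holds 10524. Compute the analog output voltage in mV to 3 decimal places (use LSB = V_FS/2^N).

LSB = 2.048 V / 2^15 = 62.50 µV.
V_out = (−1.024) + 10524 × 6.25e-05 V = -0.36625 V.
= -366.250 mV.

-366.250 mV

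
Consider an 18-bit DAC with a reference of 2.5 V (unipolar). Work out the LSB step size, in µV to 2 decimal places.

Full-scale span = 2.5 V.
LSB = 2.5 / 2^18 = 2.5 / 262144 = 9.53674e-06 V = 9.54 µV.

9.54 µV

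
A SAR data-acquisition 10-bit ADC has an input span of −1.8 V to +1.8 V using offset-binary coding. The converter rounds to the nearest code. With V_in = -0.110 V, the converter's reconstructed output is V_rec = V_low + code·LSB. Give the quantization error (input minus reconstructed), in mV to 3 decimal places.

-1.016 mV

Step size: 3.6 V ÷ 2^10 = 3.516 mV.
(-0.110 − (−1.8))/0.00351563 = 480.7111; round gives code 481.
Code 481 maps back to (−1.8) + 481×0.00351563 V = -0.10898437 V.
V_in − V_rec = -0.00101563 V = -1.016 mV.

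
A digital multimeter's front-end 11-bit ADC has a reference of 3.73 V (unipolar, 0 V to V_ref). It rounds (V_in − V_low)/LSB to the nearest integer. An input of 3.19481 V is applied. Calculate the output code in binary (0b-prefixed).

code 0b11011011010 (decimal 1754)

Full-scale span = 3.73 V; LSB = 3.73/2^11 = 1.821 mV.
(V_in − V_low)/LSB = (3.19481 − 0) / 0.00182129 = 1754.148.
Round → code 1754.
In binary (0b-prefixed): 0b11011011010.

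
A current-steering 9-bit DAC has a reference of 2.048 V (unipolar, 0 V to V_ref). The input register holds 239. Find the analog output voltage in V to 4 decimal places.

LSB = 2.048 V / 2^9 = 4.000 mV.
V_out = 0 + 239 × 0.004 V = 0.956 V.

0.9560 V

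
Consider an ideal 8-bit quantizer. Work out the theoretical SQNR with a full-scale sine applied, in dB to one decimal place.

49.9 dB

SNR ≈ 6.02·N + 1.76 dB = 6.02·8 + 1.76 = 49.92 dB.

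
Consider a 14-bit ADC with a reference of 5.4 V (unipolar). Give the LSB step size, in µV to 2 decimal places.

Full-scale span = 5.4 V.
LSB = 5.4 / 2^14 = 5.4 / 16384 = 0.00032959 V = 329.59 µV.

329.59 µV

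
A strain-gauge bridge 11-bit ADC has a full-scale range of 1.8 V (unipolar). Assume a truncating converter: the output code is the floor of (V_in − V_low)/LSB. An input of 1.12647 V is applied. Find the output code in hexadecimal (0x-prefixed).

code 0x501 (decimal 1281)

Full-scale span = 1.8 V; LSB = 1.8/2^11 = 0.879 mV.
(1.12647 − 0) / 0.000878906 = 1281.673 LSBs.
Floor → code 1281.
In hexadecimal (0x-prefixed): 0x501.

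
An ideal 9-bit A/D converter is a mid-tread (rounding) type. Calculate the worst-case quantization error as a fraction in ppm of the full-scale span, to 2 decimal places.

976.56 ppm

Rounding → worst-case error = ½ LSB = V_FS/2^10, so 1e+06/1024 = 976.562 ppm of full scale.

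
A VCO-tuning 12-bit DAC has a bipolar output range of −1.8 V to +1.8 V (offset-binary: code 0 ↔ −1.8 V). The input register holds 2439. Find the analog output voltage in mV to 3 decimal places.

LSB = 3.6 V / 2^12 = 0.879 mV.
V_out = (−1.8) + 2439 × 0.000878906 V = 0.343652 V.
= 343.652 mV.

343.652 mV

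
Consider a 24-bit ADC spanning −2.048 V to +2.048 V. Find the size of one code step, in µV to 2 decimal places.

Full-scale span = 4.096 V.
LSB = 4.096 / 2^24 = 4.096 / 16777216 = 2.44141e-07 V = 0.24 µV.

0.24 µV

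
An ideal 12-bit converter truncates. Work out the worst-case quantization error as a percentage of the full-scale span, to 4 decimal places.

Truncating → worst-case error = 1 LSB = V_FS/2^12, so 100/4096 = 0.0244141 % of full scale.

0.0244 %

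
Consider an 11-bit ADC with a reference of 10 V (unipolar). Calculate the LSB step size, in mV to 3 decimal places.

4.883 mV

Full-scale span = 10 V.
LSB = 10 / 2^11 = 10 / 2048 = 0.00488281 V = 4.883 mV.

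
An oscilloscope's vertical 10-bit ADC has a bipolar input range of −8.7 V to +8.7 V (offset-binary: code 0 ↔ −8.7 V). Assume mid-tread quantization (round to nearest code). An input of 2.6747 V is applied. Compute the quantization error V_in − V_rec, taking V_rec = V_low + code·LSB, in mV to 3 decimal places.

6.927 mV

LSB = 17.4/2^10 = 16.992 mV.
(V_in − V_low)/LSB = (2.6747 − (−8.7))/0.0169922 = 669.4076 → code 669 (round).
Reconstructed: 2.6677734 V.
Error = 2.6747 − 2.6677734 = 0.00692656 V = 6.927 mV.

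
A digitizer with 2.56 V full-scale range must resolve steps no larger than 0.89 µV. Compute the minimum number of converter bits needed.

22 bits

Number of steps required ≥ 2.56 V / 0.89 µV = 2876404.49.
Need 2^N ≥ 2876404.49; 2^21 = 2097152, 2^22 = 4194304.
Minimum N = 22.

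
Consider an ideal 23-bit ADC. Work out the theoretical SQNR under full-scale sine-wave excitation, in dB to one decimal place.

140.2 dB

SNR ≈ 6.02·N + 1.76 dB = 6.02·23 + 1.76 = 140.22 dB.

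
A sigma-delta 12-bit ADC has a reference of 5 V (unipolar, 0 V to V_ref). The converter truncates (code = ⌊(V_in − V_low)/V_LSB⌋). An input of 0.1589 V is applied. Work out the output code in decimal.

LSB = 5 V / 4096 = 1.221 mV.
(V_in − V_low)/LSB = (0.1589 − 0) / 0.0012207 = 130.171.
So the output code is 130.

code 130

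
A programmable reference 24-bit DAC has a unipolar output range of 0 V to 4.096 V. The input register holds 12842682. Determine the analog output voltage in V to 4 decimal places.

3.1354 V

LSB = 4.096 V / 2^24 = 0.24 µV.
V_out = 0 + 12842682 × 2.44141e-07 V = 3.13542 V.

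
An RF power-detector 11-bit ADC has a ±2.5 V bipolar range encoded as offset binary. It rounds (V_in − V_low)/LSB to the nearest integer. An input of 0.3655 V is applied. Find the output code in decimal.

code 1174

Full-scale span = 5 V; LSB = 5/2^11 = 2.441 mV.
(0.3655 − (−2.5)) / 0.00244141 = 1173.709 LSBs.
So the output code is 1174.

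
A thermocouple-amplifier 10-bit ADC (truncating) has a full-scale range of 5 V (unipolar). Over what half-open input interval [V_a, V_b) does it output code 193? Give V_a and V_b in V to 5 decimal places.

LSB = 5/2^10 = 4.883 mV.
V_a = V_low + 193·LSB = 0.942383 V; V_b = V_low + 194·LSB = 0.947266 V.

[0.94238 V, 0.94727 V)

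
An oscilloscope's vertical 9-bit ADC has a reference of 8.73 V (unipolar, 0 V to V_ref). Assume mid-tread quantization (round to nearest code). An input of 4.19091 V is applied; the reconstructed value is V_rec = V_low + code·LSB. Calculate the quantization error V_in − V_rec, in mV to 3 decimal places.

-3.582 mV

One LSB is 8.73 V / 512 = 17.051 mV.
(4.19091 − 0)/0.0170508 = 245.7899; round gives code 246.
V_rec = 0 + 246·0.0170508 = 4.1944922 V.
V_in − V_rec = -0.00358219 V = -3.582 mV.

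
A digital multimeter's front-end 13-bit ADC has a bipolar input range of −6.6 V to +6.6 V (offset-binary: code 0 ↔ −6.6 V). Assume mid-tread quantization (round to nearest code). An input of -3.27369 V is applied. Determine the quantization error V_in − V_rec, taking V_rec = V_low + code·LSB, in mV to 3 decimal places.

LSB = 13.2/2^13 = 1.611 mV.
Scaled input = 2064.3281 LSBs, so code = 2064.
Code 2064 maps back to (−6.6) + 2064×0.00161133 V = -3.2742188 V.
Difference: 0.00052875 V → 0.529 mV.

0.529 mV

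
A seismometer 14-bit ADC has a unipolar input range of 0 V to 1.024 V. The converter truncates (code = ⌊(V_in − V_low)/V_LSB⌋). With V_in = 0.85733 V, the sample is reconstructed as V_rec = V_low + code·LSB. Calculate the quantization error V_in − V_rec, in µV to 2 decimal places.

Step size: 1.024 V ÷ 2^14 = 62.50 µV.
Scaled input = 13717.2800 LSBs, so code = 13717.
Reconstructed: 0.8573125 V.
Difference: 1.75e-05 V → 17.50 µV.

17.50 µV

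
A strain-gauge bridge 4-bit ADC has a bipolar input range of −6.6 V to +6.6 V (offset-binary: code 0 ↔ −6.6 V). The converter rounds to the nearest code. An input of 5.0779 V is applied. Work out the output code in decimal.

With 16 levels over 13.2 V, one step is 0.8250 V.
(5.0779 − (−6.6)) / 0.825 = 14.155 LSBs.
round(14.155) = 14.

code 14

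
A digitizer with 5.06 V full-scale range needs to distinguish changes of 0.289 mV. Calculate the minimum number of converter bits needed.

15 bits

Number of steps required ≥ 5.06 V / 0.289 mV = 17508.65.
Need 2^N ≥ 17508.65; 2^14 = 16384, 2^15 = 32768.
Minimum N = 15.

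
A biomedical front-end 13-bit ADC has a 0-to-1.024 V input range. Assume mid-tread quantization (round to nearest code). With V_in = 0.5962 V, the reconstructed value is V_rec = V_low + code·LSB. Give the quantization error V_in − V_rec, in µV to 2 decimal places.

-50.00 µV

LSB = 1.024/2^13 = 125.00 µV.
Scaled input = 4769.6000 LSBs, so code = 4770.
Code 4770 maps back to 0 + 4770×0.000125 V = 0.59625 V.
Difference: -5e-05 V → -50.00 µV.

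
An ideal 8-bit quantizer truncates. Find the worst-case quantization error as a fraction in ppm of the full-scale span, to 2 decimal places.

3906.25 ppm

Truncating → worst-case error = 1 LSB = V_FS/2^8, so 1e+06/256 = 3906.25 ppm of full scale.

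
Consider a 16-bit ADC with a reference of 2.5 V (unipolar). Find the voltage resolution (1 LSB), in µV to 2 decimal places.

Full-scale span = 2.5 V.
LSB = 2.5 / 2^16 = 2.5 / 65536 = 3.8147e-05 V = 38.15 µV.

38.15 µV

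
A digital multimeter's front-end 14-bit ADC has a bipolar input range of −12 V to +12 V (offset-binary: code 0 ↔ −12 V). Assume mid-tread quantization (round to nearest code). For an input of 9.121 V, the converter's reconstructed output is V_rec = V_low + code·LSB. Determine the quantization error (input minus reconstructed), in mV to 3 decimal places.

-0.582 mV

Step size: 24 V ÷ 2^14 = 1.465 mV.
Scaled input = 14418.6027 LSBs, so code = 14419.
V_rec = (−12) + 14419·0.00146484 = 9.121582 V.
V_in − V_rec = -0.000582031 V = -0.582 mV.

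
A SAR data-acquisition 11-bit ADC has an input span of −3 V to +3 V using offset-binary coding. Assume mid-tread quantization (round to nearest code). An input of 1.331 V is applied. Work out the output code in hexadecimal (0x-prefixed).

code 0x5C6 (decimal 1478)

LSB = 6 V / 2048 = 2.930 mV.
(1.331 − (−3)) / 0.00292969 = 1478.315 LSBs.
round(1478.315) = 1478.
In hexadecimal (0x-prefixed): 0x5C6.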